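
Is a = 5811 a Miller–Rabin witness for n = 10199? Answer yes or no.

n − 1 = 10198 = 2^1 · 5099, so s = 1 and d = 5099.
x_0 = 5811^5099 mod 10199 = 3368.
x_0 ∉ {1, 10198} and s = 1, so 5811 is a Miller–Rabin witness and 10199 is composite.

yes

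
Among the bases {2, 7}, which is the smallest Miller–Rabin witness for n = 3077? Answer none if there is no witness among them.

n − 1 = 3076 = 2^2 · 769, so s = 2 and d = 769.
Base 2: x_0 = 2^769 mod 3077 = 2773. x_0 is neither 1 nor 3076, so continue squaring. x_1 = 2773^2 mod 3077 = 106. Reached i = s−1 = 1 without hitting −1: 2 is a Miller–Rabin witness and 3077 is composite.
Base 7: x_0 = 7^769 mod 3077 = 7. x_0 is neither 1 nor 3076, so continue squaring. x_1 = 7^2 mod 3077 = 49. Reached i = s−1 = 1 without hitting −1: 7 is a Miller–Rabin witness and 3077 is composite.
The smallest witness among the given bases is 2.

2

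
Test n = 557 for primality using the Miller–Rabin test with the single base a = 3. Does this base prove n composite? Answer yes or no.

no

n − 1 = 556 = 2^2 · 139, so s = 2 and d = 139.
x_0 = 3^139 mod 557 = 439.
x_0 is neither 1 nor 556, so continue squaring.
x_1 = 439^2 mod 557 = 556.
x_1 ≡ −1, so 3 is not a witness.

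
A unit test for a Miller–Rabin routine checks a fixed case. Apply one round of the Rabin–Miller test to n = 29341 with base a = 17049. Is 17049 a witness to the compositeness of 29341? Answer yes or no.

n − 1 = 29340 = 2^2 · 7335, so s = 2 and d = 7335.
Repeated squaring mod 29341: 17049^1 ≡ 17049, 17049^2 ≡ 16455, 17049^4 ≡ 8277, 17049^8 ≡ 26835, 17049^16 ≡ 1062, 17049^32 ≡ 12886, 17049^64 ≡ 8277, 17049^128 ≡ 26835, 17049^256 ≡ 1062, 17049^512 ≡ 12886, 17049^1024 ≡ 8277, 17049^2048 ≡ 26835, 17049^4096 ≡ 1062.
7335 = 4096 + 2048 + 1024 + 128 + 32 + 4 + 2 + 1, so 17049^7335 ≡ 1062·26835·8277·26835·12886·8277·16455·17049 ≡ 26424 (mod 29341).
x_0 = 17049^7335 mod 29341 = 26424.
x_0 is neither 1 nor 29340, so continue squaring.
x_1 = 26424^2 mod 29341 = 29340.
x_1 ≡ −1, so 17049 is not a witness.

no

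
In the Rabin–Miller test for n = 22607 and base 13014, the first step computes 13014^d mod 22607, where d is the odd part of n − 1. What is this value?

12702

n − 1 = 22606 = 2^1 · 11303, so s = 1 and d = 11303.
13014^11303 mod 22607 = 12702.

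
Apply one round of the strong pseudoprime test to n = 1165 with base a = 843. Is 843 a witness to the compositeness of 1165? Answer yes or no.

n − 1 = 1164 = 2^2 · 291, so s = 2 and d = 291.
x_0 = 843^291 mod 1165 = 322.
x_0 is neither 1 nor 1164, so continue squaring.
x_1 = 322^2 mod 1165 = 1164.
x_1 ≡ −1, so 843 is not a witness.

no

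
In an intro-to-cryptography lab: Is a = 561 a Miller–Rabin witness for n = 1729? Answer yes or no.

n − 1 = 1728 = 2^6 · 27, so s = 6 and d = 27.
Repeated squaring mod 1729: 561^1 ≡ 561, 561^2 ≡ 43, 561^4 ≡ 120, 561^8 ≡ 568, 561^16 ≡ 1030.
27 = 16 + 8 + 2 + 1, so 561^27 ≡ 1030·568·43·561 ≡ 645 (mod 1729).
x_0 = 561^27 mod 1729 = 645.
x_0 is neither 1 nor 1728, so continue squaring.
x_1 = 645^2 mod 1729 = 1065.
x_2 = 1065^2 mod 1729 = 1.
x_2 = 1 but x_1 ≠ ±1, a nontrivial square root of 1 — 561 is a witness and 1729 is composite.

yes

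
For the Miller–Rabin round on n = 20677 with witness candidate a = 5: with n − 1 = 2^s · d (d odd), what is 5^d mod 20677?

1923

n − 1 = 20676 = 2^2 · 5169, so s = 2 and d = 5169.
5^5169 mod 20677 = 1923.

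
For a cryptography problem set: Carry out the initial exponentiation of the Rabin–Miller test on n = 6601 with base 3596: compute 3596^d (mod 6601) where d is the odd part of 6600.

3037

n − 1 = 6600 = 2^3 · 825, so s = 3 and d = 825.
Repeated squaring mod 6601: 3596^1 ≡ 3596, 3596^2 ≡ 6458, 3596^4 ≡ 646, 3596^8 ≡ 1453, 3596^16 ≡ 5490, 3596^32 ≡ 6535, 3596^64 ≡ 4356, 3596^128 ≡ 3462, 3596^256 ≡ 4629, 3596^512 ≡ 795.
825 = 512 + 256 + 32 + 16 + 8 + 1, so 3596^825 ≡ 795·4629·6535·5490·1453·3596 ≡ 3037 (mod 6601).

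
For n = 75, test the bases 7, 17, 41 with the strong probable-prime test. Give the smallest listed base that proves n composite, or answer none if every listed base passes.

7

n − 1 = 74 = 2^1 · 37, so s = 1 and d = 37.
Base 7: x_0 = 7^37 mod 75 = 7. x_0 ∉ {1, 74} and s = 1, so 7 is a Miller–Rabin witness and 75 is composite.
Base 17: x_0 = 17^37 mod 75 = 2. x_0 ∉ {1, 74} and s = 1, so 17 is a Miller–Rabin witness and 75 is composite.
Base 41: x_0 = 41^37 mod 75 = 56. x_0 ∉ {1, 74} and s = 1, so 41 is a Miller–Rabin witness and 75 is composite.
The smallest witness among the given bases is 7.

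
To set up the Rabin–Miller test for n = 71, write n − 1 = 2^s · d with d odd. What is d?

35

Halving: 70 → 35; 35 is odd.
So 70 = 2^1 · 35.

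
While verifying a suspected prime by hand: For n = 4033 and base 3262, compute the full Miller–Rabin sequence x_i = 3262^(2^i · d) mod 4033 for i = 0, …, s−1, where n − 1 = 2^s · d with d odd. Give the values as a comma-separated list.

142, 4032, 1, 1, 1, 1

n − 1 = 4032 = 2^6 · 63, so s = 6 and d = 63.
x_0 = 3262^63 mod 4033 = 142.
x_1 = 142^2 mod 4033 = 4032.
x_2 = 4032^2 mod 4033 = 1.
x_3 = 1^2 mod 4033 = 1.
x_4 = 1^2 mod 4033 = 1.
x_5 = 1^2 mod 4033 = 1.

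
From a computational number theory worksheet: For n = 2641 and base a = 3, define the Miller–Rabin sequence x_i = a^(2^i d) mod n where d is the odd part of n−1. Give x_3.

n − 1 = 2640 = 2^4 · 165, so s = 4 and d = 165.
x_0 = 3^165 mod 2641 = 8.
x_1 = 8^2 mod 2641 = 64.
x_2 = 64^2 mod 2641 = 1455.
x_3 = 1455^2 mod 2641 = 1584.

1584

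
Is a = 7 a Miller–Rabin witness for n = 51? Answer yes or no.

n − 1 = 50 = 2^1 · 25, so s = 1 and d = 25.
x_0 = 7^25 mod 51 = 10.
x_0 ∉ {1, 50} and s = 1, so 7 is a Miller–Rabin witness and 51 is composite.

yes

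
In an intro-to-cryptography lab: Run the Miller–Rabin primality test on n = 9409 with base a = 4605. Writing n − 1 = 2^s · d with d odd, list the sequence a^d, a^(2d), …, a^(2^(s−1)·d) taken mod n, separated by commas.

n − 1 = 9408 = 2^6 · 147, so s = 6 and d = 147.
x_0 = 4605^147 mod 9409 = 1022.
x_1 = 1022^2 mod 9409 = 85.
x_2 = 85^2 mod 9409 = 7225.
x_3 = 7225^2 mod 9409 = 8902.
x_4 = 8902^2 mod 9409 = 3006.
x_5 = 3006^2 mod 9409 = 3396.

1022, 85, 7225, 8902, 3006, 3396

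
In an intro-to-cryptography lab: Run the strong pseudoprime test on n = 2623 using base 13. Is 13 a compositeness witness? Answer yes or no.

yes

n − 1 = 2622 = 2^1 · 1311, so s = 1 and d = 1311.
Repeated squaring mod 2623: 13^1 ≡ 13, 13^2 ≡ 169, 13^4 ≡ 2331, 13^8 ≡ 1328, 13^16 ≡ 928, 13^32 ≡ 840, 13^64 ≡ 13, 13^128 ≡ 169, 13^256 ≡ 2331, 13^512 ≡ 1328, 13^1024 ≡ 928.
1311 = 1024 + 256 + 16 + 8 + 4 + 2 + 1, so 13^1311 ≡ 928·2331·928·1328·2331·169·13 ≡ 1526 (mod 2623).
x_0 = 13^1311 mod 2623 = 1526.
x_0 ∉ {1, 2622} and s = 1, so 13 is a Miller–Rabin witness and 2623 is composite.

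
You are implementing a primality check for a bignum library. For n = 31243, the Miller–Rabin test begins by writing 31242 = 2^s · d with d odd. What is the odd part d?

Halving: 31242 → 15621; 15621 is odd.
So 31242 = 2^1 · 15621.

15621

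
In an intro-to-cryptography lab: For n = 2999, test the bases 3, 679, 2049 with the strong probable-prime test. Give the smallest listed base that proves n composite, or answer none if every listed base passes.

none

n − 1 = 2998 = 2^1 · 1499, so s = 1 and d = 1499.
Base 3: x_0 = 3^1499 mod 2999 = 1. x_0 = 1, so 3 is not a witness.
Base 679: x_0 = 679^1499 mod 2999 = 1. x_0 = 1, so 679 is not a witness.
Base 2049: x_0 = 2049^1499 mod 2999 = 1. x_0 = 1, so 2049 is not a witness.
No listed base is a witness for 2999.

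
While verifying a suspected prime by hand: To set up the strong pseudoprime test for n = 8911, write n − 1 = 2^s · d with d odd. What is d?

Halving: 8910 → 4455; 4455 is odd.
So 8910 = 2^1 · 4455.

4455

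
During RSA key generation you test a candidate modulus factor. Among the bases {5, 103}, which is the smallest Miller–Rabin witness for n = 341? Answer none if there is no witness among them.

5

n − 1 = 340 = 2^2 · 85, so s = 2 and d = 85.
Base 5: x_0 = 5^85 mod 341 = 67. x_0 is neither 1 nor 340, so continue squaring. x_1 = 67^2 mod 341 = 56. Reached i = s−1 = 1 without hitting −1: 5 is a Miller–Rabin witness and 341 is composite.
Base 103: x_0 = 103^85 mod 341 = 67. x_0 is neither 1 nor 340, so continue squaring. x_1 = 67^2 mod 341 = 56. Reached i = s−1 = 1 without hitting −1: 103 is a Miller–Rabin witness and 341 is composite.
The smallest witness among the given bases is 5.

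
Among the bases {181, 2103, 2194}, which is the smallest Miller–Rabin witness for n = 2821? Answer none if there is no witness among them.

n − 1 = 2820 = 2^2 · 705, so s = 2 and d = 705.
Base 181: x_0 = 181^705 mod 2821 = 2820. x_0 = 2820 ≡ −1, so 181 is not a witness.
Base 2103: x_0 = 2103^705 mod 2821 = 2820. x_0 = 2820 ≡ −1, so 2103 is not a witness.
Base 2194: x_0 = 2194^705 mod 2821 = 2820. x_0 = 2820 ≡ −1, so 2194 is not a witness.
No listed base is a witness for 2821.

none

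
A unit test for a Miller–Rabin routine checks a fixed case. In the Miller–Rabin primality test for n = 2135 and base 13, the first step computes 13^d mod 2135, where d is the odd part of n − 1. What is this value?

657

n − 1 = 2134 = 2^1 · 1067, so s = 1 and d = 1067.
13^1067 mod 2135 = 657.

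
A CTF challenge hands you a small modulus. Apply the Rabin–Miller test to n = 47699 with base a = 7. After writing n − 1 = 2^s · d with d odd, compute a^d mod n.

47698

n − 1 = 47698 = 2^1 · 23849, so s = 1 and d = 23849.
Repeated squaring mod 47699: 7^1 ≡ 7, 7^2 ≡ 49, 7^4 ≡ 2401, 7^8 ≡ 40921, 7^16 ≡ 7147, 7^32 ≡ 41679, 7^64 ≡ 36859, 7^128 ≡ 22963, 7^256 ≡ 34623, 7^512 ≡ 28560, 7^1024 ≡ 20700, 7^2048 ≡ 9883, 7^4096 ≡ 33836, 7^8192 ≡ 3498, 7^16384 ≡ 25060.
23849 = 16384 + 4096 + 2048 + 1024 + 256 + 32 + 8 + 1, so 7^23849 ≡ 25060·33836·9883·20700·34623·41679·40921·7 ≡ 47698 (mod 47699).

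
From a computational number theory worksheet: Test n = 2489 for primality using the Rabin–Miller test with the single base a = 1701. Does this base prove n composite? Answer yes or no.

yes

n − 1 = 2488 = 2^3 · 311, so s = 3 and d = 311.
x_0 = 1701^311 mod 2489 = 364.
x_0 is neither 1 nor 2488, so continue squaring.
x_1 = 364^2 mod 2489 = 579.
x_2 = 579^2 mod 2489 = 1715.
Reached i = s−1 = 2 without hitting −1: 1701 is a Miller–Rabin witness and 2489 is composite.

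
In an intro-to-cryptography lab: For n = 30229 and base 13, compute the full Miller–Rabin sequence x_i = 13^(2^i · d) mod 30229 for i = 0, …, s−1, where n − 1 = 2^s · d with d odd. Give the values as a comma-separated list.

18286, 14827

n − 1 = 30228 = 2^2 · 7557, so s = 2 and d = 7557.
x_0 = 13^7557 mod 30229 = 18286.
x_1 = 18286^2 mod 30229 = 14827.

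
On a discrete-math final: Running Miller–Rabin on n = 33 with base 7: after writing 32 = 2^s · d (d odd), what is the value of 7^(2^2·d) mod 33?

25

n − 1 = 32 = 2^5 · 1, so s = 5 and d = 1.
x_0 = 7^1 mod 33 = 7.
x_1 = 7^2 mod 33 = 16.
x_2 = 16^2 mod 33 = 25.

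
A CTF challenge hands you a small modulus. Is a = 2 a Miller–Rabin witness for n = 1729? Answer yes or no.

yes

n − 1 = 1728 = 2^6 · 27, so s = 6 and d = 27.
x_0 = 2^27 mod 1729 = 645.
x_0 is neither 1 nor 1728, so continue squaring.
x_1 = 645^2 mod 1729 = 1065.
x_2 = 1065^2 mod 1729 = 1.
x_2 = 1 but x_1 ≠ ±1, a nontrivial square root of 1 — 2 is a witness and 1729 is composite.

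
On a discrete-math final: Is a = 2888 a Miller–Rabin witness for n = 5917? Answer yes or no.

n − 1 = 5916 = 2^2 · 1479, so s = 2 and d = 1479.
Repeated squaring mod 5917: 2888^1 ≡ 2888, 2888^2 ≡ 3491, 2888^4 ≡ 3978, 2888^8 ≡ 2426, 2888^16 ≡ 3978, 2888^32 ≡ 2426, 2888^64 ≡ 3978, 2888^128 ≡ 2426, 2888^256 ≡ 3978, 2888^512 ≡ 2426, 2888^1024 ≡ 3978.
1479 = 1024 + 256 + 128 + 64 + 4 + 2 + 1, so 2888^1479 ≡ 3978·3978·2426·3978·3978·3491·2888 ≡ 5357 (mod 5917).
x_0 = 2888^1479 mod 5917 = 5357.
x_0 is neither 1 nor 5916, so continue squaring.
x_1 = 5357^2 mod 5917 = 5916.
x_1 ≡ −1, so 2888 is not a witness.

no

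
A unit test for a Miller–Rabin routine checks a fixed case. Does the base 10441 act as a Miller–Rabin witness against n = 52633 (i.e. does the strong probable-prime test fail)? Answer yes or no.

no

n − 1 = 52632 = 2^3 · 6579, so s = 3 and d = 6579.
x_0 = 10441^6579 mod 52633 = 1.
x_0 = 1, so 10441 is not a witness.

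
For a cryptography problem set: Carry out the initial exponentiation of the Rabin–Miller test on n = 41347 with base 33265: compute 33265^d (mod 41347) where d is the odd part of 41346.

23207

n − 1 = 41346 = 2^1 · 20673, so s = 1 and d = 20673.
33265^20673 mod 41347 = 23207.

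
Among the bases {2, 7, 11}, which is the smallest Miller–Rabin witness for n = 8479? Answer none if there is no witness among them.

n − 1 = 8478 = 2^1 · 4239, so s = 1 and d = 4239.
Base 2: x_0 = 2^4239 mod 8479 = 1623. x_0 ∉ {1, 8478} and s = 1, so 2 is a Miller–Rabin witness and 8479 is composite.
Base 7: x_0 = 7^4239 mod 8479 = 3322. x_0 ∉ {1, 8478} and s = 1, so 7 is a Miller–Rabin witness and 8479 is composite.
Base 11: x_0 = 11^4239 mod 8479 = 965. x_0 ∉ {1, 8478} and s = 1, so 11 is a Miller–Rabin witness and 8479 is composite.
The smallest witness among the given bases is 2.

2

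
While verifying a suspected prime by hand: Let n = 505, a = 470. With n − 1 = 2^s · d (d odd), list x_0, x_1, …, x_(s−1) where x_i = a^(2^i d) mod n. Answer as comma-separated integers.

160, 350, 290

n − 1 = 504 = 2^3 · 63, so s = 3 and d = 63.
x_0 = 470^63 mod 505 = 160.
x_1 = 160^2 mod 505 = 350.
x_2 = 350^2 mod 505 = 290.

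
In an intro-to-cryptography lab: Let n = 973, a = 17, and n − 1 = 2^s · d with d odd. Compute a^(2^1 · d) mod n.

925

n − 1 = 972 = 2^2 · 243, so s = 2 and d = 243.
x_0 = 17^243 mod 973 = 62.
x_1 = 62^2 mod 973 = 925.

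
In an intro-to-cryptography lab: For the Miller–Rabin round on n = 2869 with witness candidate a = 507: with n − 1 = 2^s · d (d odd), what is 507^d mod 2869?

1718

n − 1 = 2868 = 2^2 · 717, so s = 2 and d = 717.
507^717 mod 2869 = 1718.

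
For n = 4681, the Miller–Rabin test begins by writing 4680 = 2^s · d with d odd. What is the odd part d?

Halving: 4680 → 2340 → 1170 → 585; 585 is odd.
So 4680 = 2^3 · 585.

585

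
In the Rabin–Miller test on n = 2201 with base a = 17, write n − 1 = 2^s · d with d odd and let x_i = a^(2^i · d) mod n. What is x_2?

1989

n − 1 = 2200 = 2^3 · 275, so s = 3 and d = 275.
x_0 = 17^275 mod 2201 = 212.
x_1 = 212^2 mod 2201 = 924.
x_2 = 924^2 mod 2201 = 1989.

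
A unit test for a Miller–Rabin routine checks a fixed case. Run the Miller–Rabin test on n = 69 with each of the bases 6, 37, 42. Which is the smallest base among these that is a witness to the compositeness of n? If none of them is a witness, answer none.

n − 1 = 68 = 2^2 · 17, so s = 2 and d = 17.
Base 6: x_0 = 6^17 mod 69 = 12. x_0 is neither 1 nor 68, so continue squaring. x_1 = 12^2 mod 69 = 6. Reached i = s−1 = 1 without hitting −1: 6 is a Miller–Rabin witness and 69 is composite.
Base 37: x_0 = 37^17 mod 69 = 43. x_0 is neither 1 nor 68, so continue squaring. x_1 = 43^2 mod 69 = 55. Reached i = s−1 = 1 without hitting −1: 37 is a Miller–Rabin witness and 69 is composite.
Base 42: x_0 = 42^17 mod 69 = 21. x_0 is neither 1 nor 68, so continue squaring. x_1 = 21^2 mod 69 = 27. Reached i = s−1 = 1 without hitting −1: 42 is a Miller–Rabin witness and 69 is composite.
The smallest witness among the given bases is 6.

6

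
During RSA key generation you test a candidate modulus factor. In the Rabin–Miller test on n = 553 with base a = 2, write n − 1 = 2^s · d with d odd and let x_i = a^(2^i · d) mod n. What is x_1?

176

n − 1 = 552 = 2^3 · 69, so s = 3 and d = 69.
x_0 = 2^69 mod 553 = 526.
x_1 = 526^2 mod 553 = 176.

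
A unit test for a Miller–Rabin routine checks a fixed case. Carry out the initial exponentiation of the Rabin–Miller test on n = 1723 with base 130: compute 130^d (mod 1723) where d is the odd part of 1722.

n − 1 = 1722 = 2^1 · 861, so s = 1 and d = 861.
130^861 mod 1723 = 1722.

1722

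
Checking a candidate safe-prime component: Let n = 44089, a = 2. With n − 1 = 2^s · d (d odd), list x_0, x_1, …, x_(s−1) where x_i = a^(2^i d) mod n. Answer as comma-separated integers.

n − 1 = 44088 = 2^3 · 5511, so s = 3 and d = 5511.
x_0 = 2^5511 mod 44089 = 44088.
x_1 = 44088^2 mod 44089 = 1.
x_2 = 1^2 mod 44089 = 1.

44088, 1, 1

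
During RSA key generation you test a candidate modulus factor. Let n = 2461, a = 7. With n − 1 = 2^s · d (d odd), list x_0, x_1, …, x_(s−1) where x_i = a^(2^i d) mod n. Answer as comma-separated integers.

n − 1 = 2460 = 2^2 · 615, so s = 2 and d = 615.
x_0 = 7^615 mod 2461 = 401.
x_1 = 401^2 mod 2461 = 836.

401, 836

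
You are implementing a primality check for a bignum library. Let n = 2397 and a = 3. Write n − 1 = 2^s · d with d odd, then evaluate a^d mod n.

n − 1 = 2396 = 2^2 · 599, so s = 2 and d = 599.
3^599 mod 2397 = 708.

708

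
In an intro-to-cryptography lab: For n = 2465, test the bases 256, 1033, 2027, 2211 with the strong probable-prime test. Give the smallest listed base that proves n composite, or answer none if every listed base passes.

none

n − 1 = 2464 = 2^5 · 77, so s = 5 and d = 77.
Base 256: x_0 = 256^77 mod 2465 = 1. x_0 = 1, so 256 is not a witness.
Base 1033: x_0 = 1033^77 mod 2465 = 1288. x_0 is neither 1 nor 2464, so continue squaring. x_1 = 1288^2 mod 2465 = 2464. x_1 ≡ −1, so 1033 is not a witness.
Base 2027: x_0 = 2027^77 mod 2465 = 157. x_0 is neither 1 nor 2464, so continue squaring. x_1 = 157^2 mod 2465 = 2464. x_1 ≡ −1, so 2027 is not a witness.
Base 2211: x_0 = 2211^77 mod 2465 = 1. x_0 = 1, so 2211 is not a witness.
No listed base is a witness for 2465.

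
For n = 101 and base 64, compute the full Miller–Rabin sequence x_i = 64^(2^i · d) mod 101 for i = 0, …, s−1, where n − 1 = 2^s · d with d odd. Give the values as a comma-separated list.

100, 1

n − 1 = 100 = 2^2 · 25, so s = 2 and d = 25.
x_0 = 64^25 mod 101 = 100.
x_1 = 100^2 mod 101 = 1.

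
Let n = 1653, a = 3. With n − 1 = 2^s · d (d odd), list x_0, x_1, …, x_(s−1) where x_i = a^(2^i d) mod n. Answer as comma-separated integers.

n − 1 = 1652 = 2^2 · 413, so s = 2 and d = 413.
x_0 = 3^413 mod 1653 = 336.
x_1 = 336^2 mod 1653 = 492.

336, 492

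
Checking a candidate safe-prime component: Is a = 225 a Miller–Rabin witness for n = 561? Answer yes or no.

yes

n − 1 = 560 = 2^4 · 35, so s = 4 and d = 35.
x_0 = 225^35 mod 561 = 540.
x_0 is neither 1 nor 560, so continue squaring.
x_1 = 540^2 mod 561 = 441.
x_2 = 441^2 mod 561 = 375.
x_3 = 375^2 mod 561 = 375.
Reached i = s−1 = 3 without hitting −1: 225 is a Miller–Rabin witness and 561 is composite.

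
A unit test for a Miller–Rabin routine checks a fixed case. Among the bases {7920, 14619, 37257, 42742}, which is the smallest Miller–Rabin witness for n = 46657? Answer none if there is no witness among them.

7920

n − 1 = 46656 = 2^6 · 729, so s = 6 and d = 729.
Base 7920: x_0 = 7920^729 mod 46657 = 4434. x_0 is neither 1 nor 46656, so continue squaring. x_1 = 4434^2 mod 46657 = 17759. x_2 = 17759^2 mod 46657 = 27418. x_3 = 27418^2 mod 46657 = 9140. x_4 = 9140^2 mod 46657 = 23570. x_5 = 23570^2 mod 46657 = 1. x_5 = 1 but x_4 ≠ ±1, a nontrivial square root of 1 — 7920 is a witness and 46657 is composite.
Base 14619: x_0 = 14619^729 mod 46657 = 16427. x_0 is neither 1 nor 46656, so continue squaring. x_1 = 16427^2 mod 46657 = 28898. x_2 = 28898^2 mod 46657 = 27418. x_3 = 27418^2 mod 46657 = 9140. x_4 = 9140^2 mod 46657 = 23570. x_5 = 23570^2 mod 46657 = 1. x_5 = 1 but x_4 ≠ ±1, a nontrivial square root of 1 — 14619 is a witness and 46657 is composite.
Base 37257: x_0 = 37257^729 mod 46657 = 37894. x_0 is neither 1 nor 46656, so continue squaring. x_1 = 37894^2 mod 46657 = 39404. x_2 = 39404^2 mod 46657 = 23570. x_3 = 23570^2 mod 46657 = 1. x_3 = 1 but x_2 ≠ ±1, a nontrivial square root of 1 — 37257 is a witness and 46657 is composite.
Base 42742: x_0 = 42742^729 mod 46657 = 2036. x_0 is neither 1 nor 46656, so continue squaring. x_1 = 2036^2 mod 46657 = 39480. x_2 = 39480^2 mod 46657 = 1. x_2 = 1 but x_1 ≠ ±1, a nontrivial square root of 1 — 42742 is a witness and 46657 is composite.
The smallest witness among the given bases is 7920.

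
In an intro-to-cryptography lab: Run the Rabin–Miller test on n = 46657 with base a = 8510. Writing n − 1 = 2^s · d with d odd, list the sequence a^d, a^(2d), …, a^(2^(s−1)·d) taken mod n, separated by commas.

n − 1 = 46656 = 2^6 · 729, so s = 6 and d = 729.
x_0 = 8510^729 mod 46657 = 32079.
x_1 = 32079^2 mod 46657 = 42106.
x_2 = 42106^2 mod 46657 = 42550.
x_3 = 42550^2 mod 46657 = 24272.
x_4 = 24272^2 mod 46657 = 38702.
x_5 = 38702^2 mod 46657 = 15133.

32079, 42106, 42550, 24272, 38702, 15133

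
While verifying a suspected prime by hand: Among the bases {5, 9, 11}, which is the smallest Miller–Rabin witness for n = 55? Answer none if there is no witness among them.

n − 1 = 54 = 2^1 · 27, so s = 1 and d = 27.
Base 5: x_0 = 5^27 mod 55 = 25. x_0 ∉ {1, 54} and s = 1, so 5 is a Miller–Rabin witness and 55 is composite.
Base 9: x_0 = 9^27 mod 55 = 4. x_0 ∉ {1, 54} and s = 1, so 9 is a Miller–Rabin witness and 55 is composite.
Base 11: x_0 = 11^27 mod 55 = 11. x_0 ∉ {1, 54} and s = 1, so 11 is a Miller–Rabin witness and 55 is composite.
The smallest witness among the given bases is 5.

5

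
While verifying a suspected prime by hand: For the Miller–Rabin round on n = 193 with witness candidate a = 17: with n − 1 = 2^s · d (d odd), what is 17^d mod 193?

88

n − 1 = 192 = 2^6 · 3, so s = 6 and d = 3.
17^3 mod 193 = 88.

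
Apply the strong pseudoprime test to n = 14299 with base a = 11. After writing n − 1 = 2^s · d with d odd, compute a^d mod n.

3593

n − 1 = 14298 = 2^1 · 7149, so s = 1 and d = 7149.
By repeated squaring, 11^7149 ≡ 3593 (mod 14299).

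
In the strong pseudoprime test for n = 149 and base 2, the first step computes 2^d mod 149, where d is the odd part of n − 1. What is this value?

105

n − 1 = 148 = 2^2 · 37, so s = 2 and d = 37.
2^37 mod 149 = 105.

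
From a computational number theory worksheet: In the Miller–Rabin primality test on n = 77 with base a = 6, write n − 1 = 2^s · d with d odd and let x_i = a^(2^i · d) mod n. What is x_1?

n − 1 = 76 = 2^2 · 19, so s = 2 and d = 19.
By repeated squaring, 6^19 ≡ 13 (mod 77).
x_0 = 13.
x_1 = 13^2 mod 77 = 15.

15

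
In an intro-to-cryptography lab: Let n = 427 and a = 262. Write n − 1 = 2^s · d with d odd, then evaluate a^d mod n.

146

n − 1 = 426 = 2^1 · 213, so s = 1 and d = 213.
262^213 mod 427 = 146.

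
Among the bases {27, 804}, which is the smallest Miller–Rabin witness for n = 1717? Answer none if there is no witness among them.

27

n − 1 = 1716 = 2^2 · 429, so s = 2 and d = 429.
Base 27: x_0 = 27^429 mod 1717 = 1422. x_0 is neither 1 nor 1716, so continue squaring. x_1 = 1422^2 mod 1717 = 1175. Reached i = s−1 = 1 without hitting −1: 27 is a Miller–Rabin witness and 1717 is composite.
Base 804: x_0 = 804^429 mod 1717 = 54. x_0 is neither 1 nor 1716, so continue squaring. x_1 = 54^2 mod 1717 = 1199. Reached i = s−1 = 1 without hitting −1: 804 is a Miller–Rabin witness and 1717 is composite.
The smallest witness among the given bases is 27.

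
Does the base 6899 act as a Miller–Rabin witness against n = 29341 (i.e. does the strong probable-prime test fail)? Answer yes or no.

n − 1 = 29340 = 2^2 · 7335, so s = 2 and d = 7335.
x_0 = 6899^7335 mod 29341 = 16459.
x_0 is neither 1 nor 29340, so continue squaring.
x_1 = 16459^2 mod 29341 = 22569.
Reached i = s−1 = 1 without hitting −1: 6899 is a Miller–Rabin witness and 29341 is composite.

yes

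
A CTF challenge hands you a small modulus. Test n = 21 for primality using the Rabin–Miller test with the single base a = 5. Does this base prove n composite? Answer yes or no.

n − 1 = 20 = 2^2 · 5, so s = 2 and d = 5.
x_0 = 5^5 mod 21 = 17.
x_0 is neither 1 nor 20, so continue squaring.
x_1 = 17^2 mod 21 = 16.
Reached i = s−1 = 1 without hitting −1: 5 is a Miller–Rabin witness and 21 is composite.

yes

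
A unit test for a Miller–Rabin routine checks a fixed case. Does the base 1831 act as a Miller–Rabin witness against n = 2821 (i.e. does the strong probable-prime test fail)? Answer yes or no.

yes

n − 1 = 2820 = 2^2 · 705, so s = 2 and d = 705.
By repeated squaring, 1831^705 ≡ 1737 (mod 2821).
x_0 = 1831^705 mod 2821 = 1737.
x_0 is neither 1 nor 2820, so continue squaring.
x_1 = 1737^2 mod 2821 = 1520.
Reached i = s−1 = 1 without hitting −1: 1831 is a Miller–Rabin witness and 2821 is composite.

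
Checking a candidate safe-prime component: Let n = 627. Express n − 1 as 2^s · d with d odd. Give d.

313

Halving: 626 → 313; 313 is odd.
So 626 = 2^1 · 313.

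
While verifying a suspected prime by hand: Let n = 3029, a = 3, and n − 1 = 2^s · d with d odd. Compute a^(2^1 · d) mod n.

2999

n − 1 = 3028 = 2^2 · 757, so s = 2 and d = 757.
x_0 = 3^757 mod 3029 = 393.
x_1 = 393^2 mod 3029 = 2999.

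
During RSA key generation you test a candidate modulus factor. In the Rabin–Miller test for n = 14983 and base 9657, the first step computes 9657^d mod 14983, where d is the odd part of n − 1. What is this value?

n − 1 = 14982 = 2^1 · 7491, so s = 1 and d = 7491.
9657^7491 mod 14983 = 1.

1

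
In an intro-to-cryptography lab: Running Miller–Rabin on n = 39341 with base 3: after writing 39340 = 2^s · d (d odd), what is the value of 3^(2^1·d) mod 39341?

39340

n − 1 = 39340 = 2^2 · 9835, so s = 2 and d = 9835.
By repeated squaring, 3^9835 ≡ 21715 (mod 39341).
x_0 = 21715.
x_1 = 21715^2 mod 39341 = 39340.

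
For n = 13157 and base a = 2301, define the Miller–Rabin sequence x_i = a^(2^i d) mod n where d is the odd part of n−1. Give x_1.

8260

n − 1 = 13156 = 2^2 · 3289, so s = 2 and d = 3289.
x_0 = 2301^3289 mod 13157 = 7139.
x_1 = 7139^2 mod 13157 = 8260.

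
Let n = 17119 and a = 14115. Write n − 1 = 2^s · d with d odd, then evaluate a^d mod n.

2319

n − 1 = 17118 = 2^1 · 8559, so s = 1 and d = 8559.
By repeated squaring, 14115^8559 ≡ 2319 (mod 17119).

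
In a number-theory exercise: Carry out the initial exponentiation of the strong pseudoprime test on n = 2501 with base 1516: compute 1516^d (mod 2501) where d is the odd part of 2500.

n − 1 = 2500 = 2^2 · 625, so s = 2 and d = 625.
1516^625 mod 2501 = 2500.

2500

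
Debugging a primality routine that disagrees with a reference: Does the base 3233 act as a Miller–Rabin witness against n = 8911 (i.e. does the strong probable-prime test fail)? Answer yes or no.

yes

n − 1 = 8910 = 2^1 · 4455, so s = 1 and d = 4455.
x_0 = 3233^4455 mod 8911 = 8644.
x_0 ∉ {1, 8910} and s = 1, so 3233 is a Miller–Rabin witness and 8911 is composite.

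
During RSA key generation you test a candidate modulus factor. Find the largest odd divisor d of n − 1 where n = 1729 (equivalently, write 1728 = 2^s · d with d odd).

27

Halving: 1728 → 864 → 432 → 216 → 108 → 54 → 27; 27 is odd.
So 1728 = 2^6 · 27.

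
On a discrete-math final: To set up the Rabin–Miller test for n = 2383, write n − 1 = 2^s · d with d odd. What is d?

1191

Halving: 2382 → 1191; 1191 is odd.
So 2382 = 2^1 · 1191.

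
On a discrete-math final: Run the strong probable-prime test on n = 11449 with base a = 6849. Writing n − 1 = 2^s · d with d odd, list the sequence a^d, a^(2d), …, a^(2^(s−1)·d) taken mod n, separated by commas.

n − 1 = 11448 = 2^3 · 1431, so s = 3 and d = 1431.
x_0 = 6849^1431 mod 11449 = 10594.
x_1 = 10594^2 mod 11449 = 9738.
x_2 = 9738^2 mod 11449 = 8026.

10594, 9738, 8026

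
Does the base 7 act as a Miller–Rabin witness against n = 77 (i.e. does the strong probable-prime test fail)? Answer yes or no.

yes

n − 1 = 76 = 2^2 · 19, so s = 2 and d = 19.
x_0 = 7^19 mod 77 = 63.
x_0 is neither 1 nor 76, so continue squaring.
x_1 = 63^2 mod 77 = 42.
Reached i = s−1 = 1 without hitting −1: 7 is a Miller–Rabin witness and 77 is composite.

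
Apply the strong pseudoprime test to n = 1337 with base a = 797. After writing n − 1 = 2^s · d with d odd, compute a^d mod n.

n − 1 = 1336 = 2^3 · 167, so s = 3 and d = 167.
Repeated squaring mod 1337: 797^1 ≡ 797, 797^2 ≡ 134, 797^4 ≡ 575, 797^8 ≡ 386, 797^16 ≡ 589, 797^32 ≡ 638, 797^64 ≡ 596, 797^128 ≡ 911.
167 = 128 + 32 + 4 + 2 + 1, so 797^167 ≡ 911·638·575·134·797 ≡ 1245 (mod 1337).

1245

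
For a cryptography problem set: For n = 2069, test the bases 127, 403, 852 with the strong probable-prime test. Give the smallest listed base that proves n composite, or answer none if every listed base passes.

none

n − 1 = 2068 = 2^2 · 517, so s = 2 and d = 517.
Base 127: x_0 = 127^517 mod 2069 = 1. x_0 = 1, so 127 is not a witness.
Base 403: x_0 = 403^517 mod 2069 = 1. x_0 = 1, so 403 is not a witness.
Base 852: x_0 = 852^517 mod 2069 = 1905. x_0 is neither 1 nor 2068, so continue squaring. x_1 = 1905^2 mod 2069 = 2068. x_1 ≡ −1, so 852 is not a witness.
No listed base is a witness for 2069.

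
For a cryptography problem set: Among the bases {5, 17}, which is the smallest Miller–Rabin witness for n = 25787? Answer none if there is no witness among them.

5

n − 1 = 25786 = 2^1 · 12893, so s = 1 and d = 12893.
Base 5: x_0 = 5^12893 mod 25787 = 21496. x_0 ∉ {1, 25786} and s = 1, so 5 is a Miller–Rabin witness and 25787 is composite.
Base 17: x_0 = 17^12893 mod 25787 = 22274. x_0 ∉ {1, 25786} and s = 1, so 17 is a Miller–Rabin witness and 25787 is composite.
The smallest witness among the given bases is 5.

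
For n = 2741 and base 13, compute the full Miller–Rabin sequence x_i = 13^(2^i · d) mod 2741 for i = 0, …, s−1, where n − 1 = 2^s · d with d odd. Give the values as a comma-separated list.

2085, 2740

n − 1 = 2740 = 2^2 · 685, so s = 2 and d = 685.
x_0 = 13^685 mod 2741 = 2085.
x_1 = 2085^2 mod 2741 = 2740.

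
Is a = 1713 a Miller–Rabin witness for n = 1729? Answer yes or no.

n − 1 = 1728 = 2^6 · 27, so s = 6 and d = 27.
Repeated squaring mod 1729: 1713^1 ≡ 1713, 1713^2 ≡ 256, 1713^4 ≡ 1563, 1713^8 ≡ 1621, 1713^16 ≡ 1290.
27 = 16 + 8 + 2 + 1, so 1713^27 ≡ 1290·1621·256·1713 ≡ 1728 (mod 1729).
x_0 = 1713^27 mod 1729 = 1728.
x_0 = 1728 ≡ −1, so 1713 is not a witness.

no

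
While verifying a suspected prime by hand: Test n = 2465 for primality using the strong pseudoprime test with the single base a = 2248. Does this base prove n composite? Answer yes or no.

no

n − 1 = 2464 = 2^5 · 77, so s = 5 and d = 77.
x_0 = 2248^77 mod 2465 = 1143.
x_0 is neither 1 nor 2464, so continue squaring.
x_1 = 1143^2 mod 2465 = 2464.
x_1 ≡ −1, so 2248 is not a witness.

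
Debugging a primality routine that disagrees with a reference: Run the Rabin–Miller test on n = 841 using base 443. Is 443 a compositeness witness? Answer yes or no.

n − 1 = 840 = 2^3 · 105, so s = 3 and d = 105.
x_0 = 443^105 mod 841 = 563.
x_0 is neither 1 nor 840, so continue squaring.
x_1 = 563^2 mod 841 = 753.
x_2 = 753^2 mod 841 = 175.
Reached i = s−1 = 2 without hitting −1: 443 is a Miller–Rabin witness and 841 is composite.

yes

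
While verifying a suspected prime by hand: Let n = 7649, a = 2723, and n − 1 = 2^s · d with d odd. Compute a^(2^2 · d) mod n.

n − 1 = 7648 = 2^5 · 239, so s = 5 and d = 239.
x_0 = 2723^239 mod 7649 = 3063.
x_1 = 3063^2 mod 7649 = 4295.
x_2 = 4295^2 mod 7649 = 5286.

5286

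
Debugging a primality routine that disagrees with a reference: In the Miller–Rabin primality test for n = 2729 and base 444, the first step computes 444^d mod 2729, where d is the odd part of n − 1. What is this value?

2663

n − 1 = 2728 = 2^3 · 341, so s = 3 and d = 341.
444^341 mod 2729 = 2663.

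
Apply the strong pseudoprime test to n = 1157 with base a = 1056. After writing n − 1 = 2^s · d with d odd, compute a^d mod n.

1056

n − 1 = 1156 = 2^2 · 289, so s = 2 and d = 289.
Repeated squaring mod 1157: 1056^1 ≡ 1056, 1056^2 ≡ 945, 1056^4 ≡ 978, 1056^8 ≡ 802, 1056^16 ≡ 1069, 1056^32 ≡ 802, 1056^64 ≡ 1069, 1056^128 ≡ 802, 1056^256 ≡ 1069.
289 = 256 + 32 + 1, so 1056^289 ≡ 1069·802·1056 ≡ 1056 (mod 1157).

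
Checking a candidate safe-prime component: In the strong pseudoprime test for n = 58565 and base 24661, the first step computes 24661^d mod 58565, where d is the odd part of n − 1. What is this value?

n − 1 = 58564 = 2^2 · 14641, so s = 2 and d = 14641.
24661^14641 mod 58565 = 46761.

46761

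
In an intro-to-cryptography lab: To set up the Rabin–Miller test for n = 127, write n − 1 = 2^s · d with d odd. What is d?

Halving: 126 → 63; 63 is odd.
So 126 = 2^1 · 63.

63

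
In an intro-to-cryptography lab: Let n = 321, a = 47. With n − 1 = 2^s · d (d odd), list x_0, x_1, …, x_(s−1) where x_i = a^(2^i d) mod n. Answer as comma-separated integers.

n − 1 = 320 = 2^6 · 5, so s = 6 and d = 5.
x_0 = 47^5 mod 321 = 137.
x_1 = 137^2 mod 321 = 151.
x_2 = 151^2 mod 321 = 10.
x_3 = 10^2 mod 321 = 100.
x_4 = 100^2 mod 321 = 49.
x_5 = 49^2 mod 321 = 154.

137, 151, 10, 100, 49, 154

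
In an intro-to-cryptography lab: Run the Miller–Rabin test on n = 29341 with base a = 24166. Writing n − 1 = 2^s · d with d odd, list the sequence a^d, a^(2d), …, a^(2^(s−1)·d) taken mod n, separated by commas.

n − 1 = 29340 = 2^2 · 7335, so s = 2 and d = 7335.
x_0 = 24166^7335 mod 29341 = 23230.
x_1 = 23230^2 mod 29341 = 22569.

23230, 22569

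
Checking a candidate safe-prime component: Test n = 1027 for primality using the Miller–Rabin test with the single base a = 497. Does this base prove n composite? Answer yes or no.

no

n − 1 = 1026 = 2^1 · 513, so s = 1 and d = 513.
Repeated squaring mod 1027: 497^1 ≡ 497, 497^2 ≡ 529, 497^4 ≡ 497, 497^8 ≡ 529, 497^16 ≡ 497, 497^32 ≡ 529, 497^64 ≡ 497, 497^128 ≡ 529, 497^256 ≡ 497, 497^512 ≡ 529.
513 = 512 + 1, so 497^513 ≡ 529·497 ≡ 1 (mod 1027).
x_0 = 497^513 mod 1027 = 1.
x_0 = 1, so 497 is not a witness.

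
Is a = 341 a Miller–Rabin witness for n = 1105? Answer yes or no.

no

n − 1 = 1104 = 2^4 · 69, so s = 4 and d = 69.
x_0 = 341^69 mod 1105 = 1.
x_0 = 1, so 341 is not a witness.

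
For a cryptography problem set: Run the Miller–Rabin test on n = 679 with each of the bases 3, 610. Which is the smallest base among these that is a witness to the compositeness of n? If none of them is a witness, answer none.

n − 1 = 678 = 2^1 · 339, so s = 1 and d = 339.
Base 3: x_0 = 3^339 mod 679 = 27. x_0 ∉ {1, 678} and s = 1, so 3 is a Miller–Rabin witness and 679 is composite.
Base 610: x_0 = 610^339 mod 679 = 358. x_0 ∉ {1, 678} and s = 1, so 610 is a Miller–Rabin witness and 679 is composite.
The smallest witness among the given bases is 3.

3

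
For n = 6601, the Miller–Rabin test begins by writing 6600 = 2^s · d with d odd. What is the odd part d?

Halving: 6600 → 3300 → 1650 → 825; 825 is odd.
So 6600 = 2^3 · 825.

825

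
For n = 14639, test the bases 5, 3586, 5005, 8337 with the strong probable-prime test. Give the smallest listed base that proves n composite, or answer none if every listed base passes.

n − 1 = 14638 = 2^1 · 7319, so s = 1 and d = 7319.
Base 5: x_0 = 5^7319 mod 14639 = 1. x_0 = 1, so 5 is not a witness.
Base 3586: x_0 = 3586^7319 mod 14639 = 1. x_0 = 1, so 3586 is not a witness.
Base 5005: x_0 = 5005^7319 mod 14639 = 1. x_0 = 1, so 5005 is not a witness.
Base 8337: x_0 = 8337^7319 mod 14639 = 1. x_0 = 1, so 8337 is not a witness.
No listed base is a witness for 14639.

none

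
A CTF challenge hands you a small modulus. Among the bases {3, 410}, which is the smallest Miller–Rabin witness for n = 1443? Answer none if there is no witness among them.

3

n − 1 = 1442 = 2^1 · 721, so s = 1 and d = 721.
Base 3: x_0 = 3^721 mod 1443 = 3. x_0 ∉ {1, 1442} and s = 1, so 3 is a Miller–Rabin witness and 1443 is composite.
Base 410: x_0 = 410^721 mod 1443 = 410. x_0 ∉ {1, 1442} and s = 1, so 410 is a Miller–Rabin witness and 1443 is composite.
The smallest witness among the given bases is 3.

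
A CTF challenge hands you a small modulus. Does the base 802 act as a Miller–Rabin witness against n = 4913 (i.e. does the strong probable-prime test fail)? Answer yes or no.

no

n − 1 = 4912 = 2^4 · 307, so s = 4 and d = 307.
x_0 = 802^307 mod 4913 = 4260.
x_0 is neither 1 nor 4912, so continue squaring.
x_1 = 4260^2 mod 4913 = 3891.
x_2 = 3891^2 mod 4913 = 2928.
x_3 = 2928^2 mod 4913 = 4912.
x_3 ≡ −1, so 802 is not a witness.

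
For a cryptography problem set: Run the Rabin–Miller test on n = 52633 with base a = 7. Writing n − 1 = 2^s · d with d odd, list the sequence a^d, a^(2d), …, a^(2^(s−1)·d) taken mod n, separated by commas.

n − 1 = 52632 = 2^3 · 6579, so s = 3 and d = 6579.
x_0 = 7^6579 mod 52633 = 17717.
x_1 = 17717^2 mod 52633 = 41510.
x_2 = 41510^2 mod 52633 = 33579.

17717, 41510, 33579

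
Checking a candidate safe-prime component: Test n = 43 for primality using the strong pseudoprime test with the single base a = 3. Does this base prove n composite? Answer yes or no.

n − 1 = 42 = 2^1 · 21, so s = 1 and d = 21.
Repeated squaring mod 43: 3^1 ≡ 3, 3^2 ≡ 9, 3^4 ≡ 38, 3^8 ≡ 25, 3^16 ≡ 23.
21 = 16 + 4 + 1, so 3^21 ≡ 23·38·3 ≡ 42 (mod 43).
x_0 = 3^21 mod 43 = 42.
x_0 = 42 ≡ −1, so 3 is not a witness.

no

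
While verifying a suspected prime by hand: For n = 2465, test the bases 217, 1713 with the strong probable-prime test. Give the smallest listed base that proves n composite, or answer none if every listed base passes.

n − 1 = 2464 = 2^5 · 77, so s = 5 and d = 77.
Base 217: x_0 = 217^77 mod 2465 = 1322. x_0 is neither 1 nor 2464, so continue squaring. x_1 = 1322^2 mod 2465 = 2464. x_1 ≡ −1, so 217 is not a witness.
Base 1713: x_0 = 1713^77 mod 2465 = 2308. x_0 is neither 1 nor 2464, so continue squaring. x_1 = 2308^2 mod 2465 = 2464. x_1 ≡ −1, so 1713 is not a witness.
No listed base is a witness for 2465.

none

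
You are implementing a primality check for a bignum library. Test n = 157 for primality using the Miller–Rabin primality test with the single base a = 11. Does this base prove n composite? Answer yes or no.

n − 1 = 156 = 2^2 · 39, so s = 2 and d = 39.
x_0 = 11^39 mod 157 = 1.
x_0 = 1, so 11 is not a witness.

no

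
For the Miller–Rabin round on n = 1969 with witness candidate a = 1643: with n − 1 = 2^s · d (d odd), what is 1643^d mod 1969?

n − 1 = 1968 = 2^4 · 123, so s = 4 and d = 123.
Repeated squaring mod 1969: 1643^1 ≡ 1643, 1643^2 ≡ 1919, 1643^4 ≡ 531, 1643^8 ≡ 394, 1643^16 ≡ 1654, 1643^32 ≡ 775, 1643^64 ≡ 80.
123 = 64 + 32 + 16 + 8 + 2 + 1, so 1643^123 ≡ 80·775·1654·394·1919·1643 ≡ 86 (mod 1969).

86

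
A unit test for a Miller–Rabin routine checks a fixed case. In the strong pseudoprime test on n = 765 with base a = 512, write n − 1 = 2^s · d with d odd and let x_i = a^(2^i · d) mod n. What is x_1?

64

n − 1 = 764 = 2^2 · 191, so s = 2 and d = 191.
Repeated squaring mod 765: 512^1 ≡ 512, 512^2 ≡ 514, 512^4 ≡ 271, 512^8 ≡ 1, 512^16 ≡ 1, 512^32 ≡ 1, 512^64 ≡ 1, 512^128 ≡ 1.
191 = 128 + 32 + 16 + 8 + 4 + 2 + 1, so 512^191 ≡ 1·1·1·1·271·514·512 ≡ 638 (mod 765).
x_0 = 638.
x_1 = 638^2 mod 765 = 64.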